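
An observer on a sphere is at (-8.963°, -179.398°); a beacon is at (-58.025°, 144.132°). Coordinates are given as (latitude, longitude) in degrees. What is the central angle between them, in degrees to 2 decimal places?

In radians: φ₁ = -0.1564, φ₂ = -1.0127, Δλ = -36.470° = -0.6365 rad.
Haversine: a = sin²(Δφ/2) + cos φ₁ cos φ₂ sin²(Δλ/2) = 0.1724 + (0.9878)(0.5295)(0.0979) = 0.22360.
Central angle c = 2·arcsin(√a) = 0.98507 rad.
So the angular separation is 56.44°.

56.44°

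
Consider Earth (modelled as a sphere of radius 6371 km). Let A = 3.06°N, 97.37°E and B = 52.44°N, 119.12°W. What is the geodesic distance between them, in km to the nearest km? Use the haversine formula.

12960 km

With latitudes φ₁ = 3.060°, φ₂ = 52.440° and longitude difference Δλ = 143.510°:
Haversine: a = sin²(Δφ/2) + cos φ₁ cos φ₂ sin²(Δλ/2) = 0.1745 + (0.9986)(0.6096)(0.9020) = 0.72354.
Central angle c = 2·arcsin(√a) = 2.03429 rad.
Distance = R·c = 6371 × 2.0343 ≈ 12960 km.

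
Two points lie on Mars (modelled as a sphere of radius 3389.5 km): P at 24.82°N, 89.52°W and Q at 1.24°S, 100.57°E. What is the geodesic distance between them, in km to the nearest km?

9139 km

Let φ₁ = 0.4332 rad, φ₂ = -0.0216 rad, and Δλ = -2.9655 rad.
Haversine: a = sin²(Δφ/2) + cos φ₁ cos φ₂ sin²(Δλ/2) = 0.0508 + (0.9076)(0.9998)(0.9923) = 0.95123.
Central angle c = 2·arcsin(√a) = 2.69626 rad.
Distance = R·c = 3389.5 × 2.6963 ≈ 9139 km.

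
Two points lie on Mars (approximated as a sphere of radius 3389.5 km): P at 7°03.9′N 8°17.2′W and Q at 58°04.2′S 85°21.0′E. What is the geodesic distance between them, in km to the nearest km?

With latitudes φ₁ = 7.065°, φ₂ = -58.070° and longitude difference Δλ = 93.637°:
Haversine: a = sin²(Δφ/2) + cos φ₁ cos φ₂ sin²(Δλ/2) = 0.2898 + (0.9924)(0.5289)(0.5317) = 0.56884.
Central angle c = 2·arcsin(√a) = 1.70891 rad.
Distance = R·c = 3389.5 × 1.7089 ≈ 5792 km.

5792 km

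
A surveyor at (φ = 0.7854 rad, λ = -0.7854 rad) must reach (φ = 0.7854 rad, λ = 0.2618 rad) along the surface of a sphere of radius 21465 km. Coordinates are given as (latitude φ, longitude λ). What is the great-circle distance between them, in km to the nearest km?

15513 km

With latitudes φ₁ = 45.000°, φ₂ = 45.000° and longitude difference Δλ = 60.000°:
Haversine: a = sin²(Δφ/2) + cos φ₁ cos φ₂ sin²(Δλ/2) = 0.0000 + (0.7071)(0.7071)(0.2500) = 0.12500.
Central angle c = 2·arcsin(√a) = 0.72273 rad.
Distance = R·c = 21465 × 0.7227 ≈ 15513 km.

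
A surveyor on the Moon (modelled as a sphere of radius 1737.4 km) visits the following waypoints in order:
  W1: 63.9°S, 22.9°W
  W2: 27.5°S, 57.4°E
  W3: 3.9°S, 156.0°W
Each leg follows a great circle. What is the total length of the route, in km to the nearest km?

5953 km

Leg W1→W2: central angle 1.0697 rad, distance 1858.4 km.
Leg W2→W3: central angle 2.3566 rad, distance 4094.4 km.
Total: 1858.4 + 4094.4 ≈ 5953 km.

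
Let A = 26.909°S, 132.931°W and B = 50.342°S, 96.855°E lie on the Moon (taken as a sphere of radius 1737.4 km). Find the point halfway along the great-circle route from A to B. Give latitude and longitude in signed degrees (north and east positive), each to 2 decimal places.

-60.78°, -178.39°

Central angle δ = 1.5898 rad. Interpolating on the sphere with fraction f = 0.5:
P = [sin((1−f)δ)·A + sin(fδ)·B] / sin δ = 0.7139·A + 0.7139·B in Cartesian coordinates,
giving P = (-0.4880, -0.0137, -0.8727), i.e. latitude -60.78°, longitude -178.39°.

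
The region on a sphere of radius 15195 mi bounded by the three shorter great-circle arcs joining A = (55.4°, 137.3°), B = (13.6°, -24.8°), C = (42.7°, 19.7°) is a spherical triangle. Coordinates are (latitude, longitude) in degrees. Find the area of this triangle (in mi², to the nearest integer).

Side lengths (central angles): a = 0.8380, b = 1.1973, c = 1.9089 rad; semiperimeter s = 1.9721.
By l'Huilier's theorem, tan(E/4) = √[tan(s/2) tan((s−a)/2) tan((s−b)/2) tan((s−c)/2)], giving spherical excess E = 0.4438 rad.
Area = E·R² = 0.4438 × (15195)² ≈ 102468496 mi².

102468496 mi²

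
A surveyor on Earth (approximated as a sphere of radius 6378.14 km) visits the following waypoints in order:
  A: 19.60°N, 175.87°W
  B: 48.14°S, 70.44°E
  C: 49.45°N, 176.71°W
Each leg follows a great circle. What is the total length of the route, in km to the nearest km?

Leg A→B: central angle 2.0972 rad, distance 13376.2 km.
Leg B→C: central angle 2.3955 rad, distance 15279.1 km.
Total: 13376.2 + 15279.1 ≈ 28655 km.

28655 km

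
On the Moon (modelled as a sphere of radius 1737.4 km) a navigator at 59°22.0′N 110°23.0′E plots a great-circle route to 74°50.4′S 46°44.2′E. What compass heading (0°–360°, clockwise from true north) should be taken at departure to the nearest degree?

202°

Δλ = -63.647° = -1.1108 rad.
y = sin Δλ · cos φ₂ = (-0.8961)(0.2615) = -0.2343
x = cos φ₁ sin φ₂ − sin φ₁ cos φ₂ cos Δλ = (0.5095)(-0.9652) − (0.8604)(0.2615)(0.4439) = -0.5917
θ = atan2(y, x) = -158.39°; adding 360° gives 202°.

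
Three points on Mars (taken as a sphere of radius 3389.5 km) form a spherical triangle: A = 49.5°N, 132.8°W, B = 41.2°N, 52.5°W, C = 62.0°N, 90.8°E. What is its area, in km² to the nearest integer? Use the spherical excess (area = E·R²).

Side lengths (central angles): a = 1.2678, b = 1.1034, c = 0.9481 rad; semiperimeter s = 1.6596.
By l'Huilier's theorem, tan(E/4) = √[tan(s/2) tan((s−a)/2) tan((s−b)/2) tan((s−c)/2)], giving spherical excess E = 0.6023 rad.
Area = E·R² = 0.6023 × (3389.5)² ≈ 6919148 km².

6919148 km²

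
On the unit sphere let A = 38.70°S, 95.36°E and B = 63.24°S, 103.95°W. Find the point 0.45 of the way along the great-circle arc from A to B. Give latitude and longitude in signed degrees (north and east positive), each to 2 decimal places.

The central angle between A and B is δ = 1.3422 rad.
With f = 0.45, the slerp weights are sin((1−f)δ)/sin δ = 0.6909 and sin(fδ)/sin δ = 0.5831.
Weighted sum of the unit vectors: (0.6909)·(-0.0729,0.7770,-0.6252) + (0.5831)·(-0.1085,-0.4370,-0.8929) = (-0.1137, 0.2821, -0.9526).
Converting back: φ = atan2(z, √(x²+y²)) = -72.30°, λ = atan2(y, x) = 111.95°.

-72.30°, 111.95°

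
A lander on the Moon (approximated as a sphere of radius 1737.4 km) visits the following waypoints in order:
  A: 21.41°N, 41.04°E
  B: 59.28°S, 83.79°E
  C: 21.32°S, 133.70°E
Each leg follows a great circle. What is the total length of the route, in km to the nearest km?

Leg A→B: central angle 1.5354 rad, distance 2667.5 km.
Leg B→C: central angle 0.9033 rad, distance 1569.4 km.
Total: 2667.5 + 1569.4 ≈ 4237 km.

4237 km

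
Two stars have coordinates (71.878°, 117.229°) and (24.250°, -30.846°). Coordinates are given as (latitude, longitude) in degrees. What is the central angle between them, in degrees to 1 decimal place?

81.4°

Let φ₁ = 1.2545 rad, φ₂ = 0.4232 rad, and Δλ = -2.5844 rad.
cos c = sin φ₁ sin φ₂ + cos φ₁ cos φ₂ cos Δλ = (0.9504)(0.4107) + (0.3110)(0.9118)(-0.8487) = 0.14965,
so c = arccos(0.14965) = 1.42059 rad.
So the angular separation is 81.4°.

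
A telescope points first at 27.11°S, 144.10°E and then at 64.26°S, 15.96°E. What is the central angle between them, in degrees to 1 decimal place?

In radians: φ₁ = -0.4732, φ₂ = -1.1215, Δλ = -128.140° = -2.2365 rad.
cos c = sin φ₁ sin φ₂ + cos φ₁ cos φ₂ cos Δλ = (-0.4557)(-0.9008) + (0.8901)(0.4343)(-0.6176) = 0.17174,
so c = arccos(0.17174) = 1.39820 rad.
So the angular separation is 80.1°.

80.1°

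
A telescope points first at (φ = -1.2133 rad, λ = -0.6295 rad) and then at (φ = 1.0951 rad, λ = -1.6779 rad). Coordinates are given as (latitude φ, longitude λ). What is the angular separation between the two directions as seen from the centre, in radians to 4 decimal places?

2.4231 rad

In radians: φ₁ = -1.2133, φ₂ = 1.0951, Δλ = -60.069° = -1.0484 rad.
Haversine: a = sin²(Δφ/2) + cos φ₁ cos φ₂ sin²(Δλ/2) = 0.8363 + (0.3499)(0.4580)(0.2505) = 0.87640.
Central angle c = 2·arcsin(√a) = 2.42312 rad.
So the angular separation is 2.4231 rad.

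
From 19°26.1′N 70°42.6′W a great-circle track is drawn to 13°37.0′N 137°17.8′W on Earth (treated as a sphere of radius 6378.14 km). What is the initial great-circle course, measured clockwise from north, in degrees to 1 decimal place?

276.0°

With φ₁ = 0.3392, φ₂ = 0.2377, Δλ = -1.1622 rad, the forward-azimuth formula gives
θ = atan2( sin Δλ cos φ₂ , cos φ₁ sin φ₂ − sin φ₁ cos φ₂ cos Δλ ) = atan2(-0.8919, 0.0935) = -84.01°.
Adding 360° brings this into [0°, 360°): 276.0°.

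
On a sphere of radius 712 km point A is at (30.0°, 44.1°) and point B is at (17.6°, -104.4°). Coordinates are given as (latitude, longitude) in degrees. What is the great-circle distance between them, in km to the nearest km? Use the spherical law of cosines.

1535 km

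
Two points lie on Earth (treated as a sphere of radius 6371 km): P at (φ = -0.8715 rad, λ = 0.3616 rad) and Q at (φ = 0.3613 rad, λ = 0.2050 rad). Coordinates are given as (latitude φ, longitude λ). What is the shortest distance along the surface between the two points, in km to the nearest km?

7904 km

With latitudes φ₁ = -49.933°, φ₂ = 20.701° and longitude difference Δλ = -8.973°:
Haversine: a = sin²(Δφ/2) + cos φ₁ cos φ₂ sin²(Δλ/2) = 0.3342 + (0.6437)(0.9354)(0.0061) = 0.33789.
Central angle c = 2·arcsin(√a) = 1.24060 rad.
Distance = R·c = 6371 × 1.2406 ≈ 7904 km.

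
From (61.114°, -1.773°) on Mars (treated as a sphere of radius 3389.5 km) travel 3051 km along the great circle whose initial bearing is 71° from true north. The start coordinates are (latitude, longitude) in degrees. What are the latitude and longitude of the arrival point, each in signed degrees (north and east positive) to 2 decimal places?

Angular distance δ = d/R = 3051/3389.5 = 0.90013 rad; initial bearing θ = 1.2392 rad.
sin φ₂ = sin φ₁ cos δ + cos φ₁ sin δ cos θ = (0.8756)(0.6215) + (0.4831)(0.7834)(0.3256) = 0.6674, so φ₂ = 41.87°.
Δλ = atan2(sin θ sin δ cos φ₁, cos δ − sin φ₁ sin φ₂) = atan2(0.3578, 0.0372) = 84.072°.
λ₂ = -1.773° + 84.072° = 82.30°.

41.87°, 82.30°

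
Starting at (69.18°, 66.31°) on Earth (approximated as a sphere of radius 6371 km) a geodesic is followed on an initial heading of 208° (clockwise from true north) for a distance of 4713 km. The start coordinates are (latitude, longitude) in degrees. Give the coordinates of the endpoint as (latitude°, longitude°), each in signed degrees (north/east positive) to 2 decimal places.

28.61°, 45.18°

Angular distance δ = d/R = 4713/6371 = 0.73976 rad; initial bearing θ = 3.6303 rad.
sin φ₂ = sin φ₁ cos δ + cos φ₁ sin δ cos θ = (0.9347)(0.7386) + (0.3554)(0.6741)(-0.8829) = 0.4788, so φ₂ = 28.61°.
Δλ = atan2(sin θ sin δ cos φ₁, cos δ − sin φ₁ sin φ₂) = atan2(-0.1125, 0.2911) = -21.130°.
λ₂ = 66.310° − 21.130° = 45.18°.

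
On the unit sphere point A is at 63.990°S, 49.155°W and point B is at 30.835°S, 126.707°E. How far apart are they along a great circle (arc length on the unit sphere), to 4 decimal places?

Let φ₁ = -1.1168 rad, φ₂ = -0.5382 rad, and Δλ = 3.0694 rad.
Haversine: a = sin²(Δφ/2) + cos φ₁ cos φ₂ sin²(Δλ/2) = 0.0814 + (0.4385)(0.8586)(0.9987) = 0.45745.
Central angle c = 2·arcsin(√a) = 1.48560 rad.
On the unit sphere the arc length equals the central angle: 1.4856.

1.4856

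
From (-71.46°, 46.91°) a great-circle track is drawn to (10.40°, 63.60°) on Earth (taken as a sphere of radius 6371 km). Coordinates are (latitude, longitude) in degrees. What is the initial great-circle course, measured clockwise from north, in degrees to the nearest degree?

17°

Δλ = 16.690° = 0.2913 rad.
y = sin Δλ · cos φ₂ = (0.2872)(0.9836) = 0.2825
x = cos φ₁ sin φ₂ − sin φ₁ cos φ₂ cos Δλ = (0.3180)(0.1805) − (-0.9481)(0.9836)(0.9579) = 0.9506
θ = atan2(y, x) = 16.55°, so the bearing is 17°.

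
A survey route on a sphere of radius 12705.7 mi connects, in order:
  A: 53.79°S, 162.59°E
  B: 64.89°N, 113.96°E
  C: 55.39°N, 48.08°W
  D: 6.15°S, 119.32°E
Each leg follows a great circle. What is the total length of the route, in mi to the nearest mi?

Leg A→B: central angle 2.1711 rad, distance 27585.8 mi.
Leg B→C: central angle 1.0287 rad, distance 13069.8 mi.
Leg C→D: central angle 2.2644 rad, distance 28770.4 mi.
Total: 27585.8 + 13069.8 + 28770.4 ≈ 69426 mi.

69426 mi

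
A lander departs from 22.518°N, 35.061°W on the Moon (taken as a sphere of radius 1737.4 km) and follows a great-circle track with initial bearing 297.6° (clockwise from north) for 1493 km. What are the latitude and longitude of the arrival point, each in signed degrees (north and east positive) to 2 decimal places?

35.04°, -90.13°

Angular distance δ = d/R = 1493/1737.4 = 0.85933 rad; initial bearing θ = 5.1941 rad.
sin φ₂ = sin φ₁ cos δ + cos φ₁ sin δ cos θ = (0.3830)(0.6529) + (0.9238)(0.7574)(0.4633) = 0.5742, so φ₂ = 35.04°.
Δλ = atan2(sin θ sin δ cos φ₁, cos δ − sin φ₁ sin φ₂) = atan2(-0.6200, 0.4330) = -55.070°.
λ₂ = -35.061° − 55.070° = -90.13°.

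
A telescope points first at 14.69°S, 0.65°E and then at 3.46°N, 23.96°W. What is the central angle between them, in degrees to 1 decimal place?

30.4°

In radians: φ₁ = -0.2564, φ₂ = 0.0604, Δλ = -24.610° = -0.4295 rad.
cos c = sin φ₁ sin φ₂ + cos φ₁ cos φ₂ cos Δλ = (-0.2536)(0.0604) + (0.9673)(0.9982)(0.9092) = 0.86254,
so c = arccos(0.86254) = 0.53053 rad.
So the angular separation is 30.4°.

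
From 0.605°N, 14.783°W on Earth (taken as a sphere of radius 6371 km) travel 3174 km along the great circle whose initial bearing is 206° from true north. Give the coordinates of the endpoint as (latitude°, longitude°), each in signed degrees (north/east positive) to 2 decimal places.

-24.85°, -28.13°

Angular distance δ = d/R = 3174/6371 = 0.49819 rad; initial bearing θ = 3.5954 rad.
sin φ₂ = sin φ₁ cos δ + cos φ₁ sin δ cos θ = (0.0106)(0.8784) + (0.9999)(0.4778)(-0.8988) = -0.4202, so φ₂ = -24.85°.
Δλ = atan2(sin θ sin δ cos φ₁, cos δ − sin φ₁ sin φ₂) = atan2(-0.2095, 0.8829) = -13.346°.
λ₂ = -14.783° − 13.346° = -28.13°.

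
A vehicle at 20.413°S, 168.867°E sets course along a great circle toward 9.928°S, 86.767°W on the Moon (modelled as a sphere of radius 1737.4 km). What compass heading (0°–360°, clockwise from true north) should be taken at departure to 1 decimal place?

104.5°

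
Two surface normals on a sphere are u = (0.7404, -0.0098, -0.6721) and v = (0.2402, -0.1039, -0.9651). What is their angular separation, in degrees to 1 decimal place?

34.2°

u·v = 0.8275; |u| = 1.0000, |v| = 1.0000.
cos θ = (u·v)/(|u||v|) = 0.8275, so θ = 34.2°.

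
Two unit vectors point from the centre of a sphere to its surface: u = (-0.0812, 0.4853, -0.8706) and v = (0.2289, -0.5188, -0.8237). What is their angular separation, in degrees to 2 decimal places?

63.47°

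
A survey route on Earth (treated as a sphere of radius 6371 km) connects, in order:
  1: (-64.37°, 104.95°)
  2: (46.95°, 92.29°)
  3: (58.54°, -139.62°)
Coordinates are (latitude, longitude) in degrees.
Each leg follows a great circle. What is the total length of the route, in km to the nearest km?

Leg 1→2: central angle 1.9506 rad, distance 12427.4 km.
Leg 2→3: central angle 1.1554 rad, distance 7361.0 km.
Total: 12427.4 + 7361.0 ≈ 19788 km.

19788 km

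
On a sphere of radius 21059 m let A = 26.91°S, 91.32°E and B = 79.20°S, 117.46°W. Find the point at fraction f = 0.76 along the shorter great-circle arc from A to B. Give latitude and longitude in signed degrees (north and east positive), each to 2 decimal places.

Central angle δ = 1.2681 rad. Interpolating on the sphere with fraction f = 0.76:
P = [sin((1−f)δ)·A + sin(fδ)·B] / sin δ = 0.3139·A + 0.8605·B in Cartesian coordinates,
giving P = (-0.0808, 0.1368, -0.9873), i.e. latitude -80.86°, longitude 120.57°.

-80.86°, 120.57°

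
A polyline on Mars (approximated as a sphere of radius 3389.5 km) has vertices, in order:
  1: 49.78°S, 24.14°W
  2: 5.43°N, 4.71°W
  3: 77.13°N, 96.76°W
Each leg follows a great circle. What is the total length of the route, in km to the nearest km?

8453 km

Leg 1→2: central angle 1.0075 rad, distance 3415.0 km.
Leg 2→3: central angle 1.4864 rad, distance 5038.1 km.
Total: 3415.0 + 5038.1 ≈ 8453 km.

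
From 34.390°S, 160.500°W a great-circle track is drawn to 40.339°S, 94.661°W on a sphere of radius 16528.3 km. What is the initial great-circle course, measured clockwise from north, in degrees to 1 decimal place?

With φ₁ = -0.6002, φ₂ = -0.7040, Δλ = 1.1491 rad, the forward-azimuth formula gives
θ = atan2( sin Δλ cos φ₂ , cos φ₁ sin φ₂ − sin φ₁ cos φ₂ cos Δλ ) = atan2(0.6955, -0.3580) = 117.23°.
So the initial bearing is 117.2°.

117.2°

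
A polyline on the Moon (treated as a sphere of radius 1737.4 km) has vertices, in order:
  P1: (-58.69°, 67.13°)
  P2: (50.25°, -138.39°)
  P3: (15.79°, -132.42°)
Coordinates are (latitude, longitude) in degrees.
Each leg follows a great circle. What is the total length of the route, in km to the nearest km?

6001 km

Leg P1→P2: central angle 2.8464 rad, distance 4945.4 km.
Leg P2→P3: central angle 0.6073 rad, distance 1055.1 km.
Total: 4945.4 + 1055.1 ≈ 6001 km.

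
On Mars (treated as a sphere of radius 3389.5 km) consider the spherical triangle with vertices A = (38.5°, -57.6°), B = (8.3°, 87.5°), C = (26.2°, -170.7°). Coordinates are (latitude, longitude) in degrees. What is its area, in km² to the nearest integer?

Side lengths (central angles): a = 1.6889, b = 1.5715, c = 2.1475 rad; semiperimeter s = 2.7039.
By l'Huilier's theorem, tan(E/4) = √[tan(s/2) tan((s−a)/2) tan((s−b)/2) tan((s−c)/2)], giving spherical excess E = 2.3717 rad.
Area = E·R² = 2.3717 × (3389.5)² ≈ 27247604 km².

27247604 km²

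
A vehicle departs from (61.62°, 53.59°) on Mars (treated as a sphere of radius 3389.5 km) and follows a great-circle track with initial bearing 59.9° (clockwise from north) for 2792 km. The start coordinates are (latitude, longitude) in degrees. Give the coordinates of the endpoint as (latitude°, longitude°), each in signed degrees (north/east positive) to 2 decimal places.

50.60°, 143.66°

Angular distance δ = d/R = 2792/3389.5 = 0.82372 rad; initial bearing θ = 1.0455 rad.
sin φ₂ = sin φ₁ cos δ + cos φ₁ sin δ cos θ = (0.8798)(0.6795) + (0.4753)(0.7337)(0.5015) = 0.7727, so φ₂ = 50.60°.
Δλ = atan2(sin θ sin δ cos φ₁, cos δ − sin φ₁ sin φ₂) = atan2(0.3017, -0.0004) = 90.068°.
λ₂ = 53.590° + 90.068° = 143.66°.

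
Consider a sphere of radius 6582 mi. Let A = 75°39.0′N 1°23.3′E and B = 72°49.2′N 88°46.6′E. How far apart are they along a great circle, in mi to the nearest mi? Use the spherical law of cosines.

With latitudes φ₁ = 75.650°, φ₂ = 72.820° and longitude difference Δλ = 87.388°:
cos c = sin φ₁ sin φ₂ + cos φ₁ cos φ₂ cos Δλ = (0.9688)(0.9554) + (0.2478)(0.2954)(0.0456) = 0.92891,
so c = arccos(0.92891) = 0.37934 rad.
Distance = R·c = 6582 × 0.3793 ≈ 2497 mi.

2497 mi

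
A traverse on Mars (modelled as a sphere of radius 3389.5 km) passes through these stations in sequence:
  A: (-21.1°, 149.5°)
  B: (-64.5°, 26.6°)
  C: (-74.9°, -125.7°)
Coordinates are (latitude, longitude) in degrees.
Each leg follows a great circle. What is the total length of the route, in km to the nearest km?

7296 km

Leg A→B: central angle 1.4638 rad, distance 4961.6 km.
Leg B→C: central angle 0.6886 rad, distance 2334.1 km.
Total: 4961.6 + 2334.1 ≈ 7296 km.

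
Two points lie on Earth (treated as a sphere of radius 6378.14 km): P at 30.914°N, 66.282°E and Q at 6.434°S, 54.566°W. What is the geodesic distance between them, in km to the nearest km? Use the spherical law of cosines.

In radians: φ₁ = 0.5396, φ₂ = -0.1123, Δλ = -120.848° = -2.1092 rad.
cos c = sin φ₁ sin φ₂ + cos φ₁ cos φ₂ cos Δλ = (0.5138)(-0.1121) + (0.8579)(0.9937)(-0.5128) = -0.49472,
so c = arccos(-0.49472) = 2.08831 rad.
Distance = R·c = 6378.14 × 2.0883 ≈ 13320 km.

13320 km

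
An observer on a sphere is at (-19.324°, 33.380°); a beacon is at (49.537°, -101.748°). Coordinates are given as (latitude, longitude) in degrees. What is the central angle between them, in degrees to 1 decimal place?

In radians: φ₁ = -0.3373, φ₂ = 0.8646, Δλ = -135.128° = -2.3584 rad.
Haversine: a = sin²(Δφ/2) + cos φ₁ cos φ₂ sin²(Δλ/2) = 0.3197 + (0.9437)(0.6490)(0.8543) = 0.84288.
Central angle c = 2·arcsin(√a) = 2.32644 rad.
So the angular separation is 133.3°.

133.3°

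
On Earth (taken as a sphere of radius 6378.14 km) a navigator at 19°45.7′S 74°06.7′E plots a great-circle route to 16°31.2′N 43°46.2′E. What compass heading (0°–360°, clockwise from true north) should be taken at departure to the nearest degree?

Δλ = -30.342° = -0.5296 rad.
y = sin Δλ · cos φ₂ = (-0.5052)(0.9587) = -0.4843
x = cos φ₁ sin φ₂ − sin φ₁ cos φ₂ cos Δλ = (0.9411)(0.2844) − (-0.3381)(0.9587)(0.8630) = 0.5474
θ = atan2(y, x) = -41.50°; adding 360° gives 318°.

318°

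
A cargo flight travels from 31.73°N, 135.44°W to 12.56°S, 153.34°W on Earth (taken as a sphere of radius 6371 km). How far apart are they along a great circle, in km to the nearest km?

5281 km

In radians: φ₁ = 0.5538, φ₂ = -0.2192, Δλ = -17.900° = -0.3124 rad.
cos c = sin φ₁ sin φ₂ + cos φ₁ cos φ₂ cos Δλ = (0.5259)(-0.2175) + (0.8505)(0.9761)(0.9516) = 0.67563,
so c = arccos(0.67563) = 0.82898 rad.
Distance = R·c = 6371 × 0.8290 ≈ 5281 km.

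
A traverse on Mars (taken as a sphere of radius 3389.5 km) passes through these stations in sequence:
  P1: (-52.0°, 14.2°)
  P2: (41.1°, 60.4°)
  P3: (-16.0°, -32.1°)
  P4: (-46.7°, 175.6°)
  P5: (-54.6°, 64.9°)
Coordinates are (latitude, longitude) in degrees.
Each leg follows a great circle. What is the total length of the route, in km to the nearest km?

22435 km

Leg P1→P2: central angle 1.7690 rad, distance 5996.0 km.
Leg P2→P3: central angle 1.7852 rad, distance 6051.0 km.
Leg P3→P4: central angle 1.9639 rad, distance 6656.8 km.
Leg P4→P5: central angle 1.1009 rad, distance 3731.5 km.
Total: 5996.0 + 6051.0 + 6656.8 + 3731.5 ≈ 22435 km.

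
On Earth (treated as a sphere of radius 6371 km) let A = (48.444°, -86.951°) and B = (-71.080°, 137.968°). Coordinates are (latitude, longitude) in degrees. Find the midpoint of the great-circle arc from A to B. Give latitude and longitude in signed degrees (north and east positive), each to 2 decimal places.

-21.95°, -114.78°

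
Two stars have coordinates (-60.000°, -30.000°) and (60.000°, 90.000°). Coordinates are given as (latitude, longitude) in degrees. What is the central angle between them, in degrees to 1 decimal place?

151.0°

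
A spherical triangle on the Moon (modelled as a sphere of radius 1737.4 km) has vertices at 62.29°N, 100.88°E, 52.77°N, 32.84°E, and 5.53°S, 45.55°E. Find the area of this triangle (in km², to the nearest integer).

1065200 km²

Side lengths (central angles): a = 1.0348, b = 1.3919, c = 0.6265 rad; semiperimeter s = 1.5266.
By l'Huilier's theorem, tan(E/4) = √[tan(s/2) tan((s−a)/2) tan((s−b)/2) tan((s−c)/2)], giving spherical excess E = 0.3529 rad.
Area = E·R² = 0.3529 × (1737.4)² ≈ 1065200 km².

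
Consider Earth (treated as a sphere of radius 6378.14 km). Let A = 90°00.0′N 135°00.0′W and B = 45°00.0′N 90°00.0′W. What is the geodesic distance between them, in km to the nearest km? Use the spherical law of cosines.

5009 km

Let φ₁ = 1.5708 rad, φ₂ = 0.7854 rad, and Δλ = 0.7854 rad.
cos c = sin φ₁ sin φ₂ + cos φ₁ cos φ₂ cos Δλ = (1.0000)(0.7071) + (0.0000)(0.7071)(0.7071) = 0.70711,
so c = arccos(0.70711) = 0.78540 rad.
Distance = R·c = 6378.14 × 0.7854 ≈ 5009 km.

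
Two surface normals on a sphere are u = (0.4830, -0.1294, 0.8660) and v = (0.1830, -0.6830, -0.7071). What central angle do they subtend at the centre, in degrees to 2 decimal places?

u·v = -0.4356; |u| = 1.0000, |v| = 1.0000.
cos θ = (u·v)/(|u||v|) = -0.4356, so θ = 115.82°.

115.82°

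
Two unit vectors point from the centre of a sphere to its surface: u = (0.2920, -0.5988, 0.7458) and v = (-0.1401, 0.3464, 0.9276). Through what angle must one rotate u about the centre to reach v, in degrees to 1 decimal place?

63.7°

u·v = 0.4435; |u| = 1.0000, |v| = 1.0000.
cos θ = (u·v)/(|u||v|) = 0.4434, so θ = 63.7°.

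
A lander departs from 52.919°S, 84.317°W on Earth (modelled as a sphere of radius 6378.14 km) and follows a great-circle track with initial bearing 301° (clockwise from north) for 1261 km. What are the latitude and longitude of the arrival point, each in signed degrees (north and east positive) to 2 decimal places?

-46.16°, -98.38°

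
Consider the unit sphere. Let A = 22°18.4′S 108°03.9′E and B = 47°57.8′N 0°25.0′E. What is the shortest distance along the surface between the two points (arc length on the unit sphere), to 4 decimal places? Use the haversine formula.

In radians: φ₁ = -0.3893, φ₂ = 0.8371, Δλ = -107.648° = -1.8788 rad.
Haversine: a = sin²(Δφ/2) + cos φ₁ cos φ₂ sin²(Δλ/2) = 0.3312 + (0.9252)(0.6696)(0.6516) = 0.73486.
Central angle c = 2·arcsin(√a) = 2.05977 rad.
On the unit sphere the arc length equals the central angle: 2.0598.

2.0598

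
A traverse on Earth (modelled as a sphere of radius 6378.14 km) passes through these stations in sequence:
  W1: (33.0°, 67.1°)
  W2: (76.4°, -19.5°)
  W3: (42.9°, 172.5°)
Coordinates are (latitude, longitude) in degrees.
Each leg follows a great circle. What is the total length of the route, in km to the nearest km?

13102 km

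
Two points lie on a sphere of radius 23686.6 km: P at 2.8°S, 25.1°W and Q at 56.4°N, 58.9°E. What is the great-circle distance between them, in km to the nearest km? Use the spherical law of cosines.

36802 km

In radians: φ₁ = -0.0489, φ₂ = 0.9844, Δλ = 84.000° = 1.4661 rad.
cos c = sin φ₁ sin φ₂ + cos φ₁ cos φ₂ cos Δλ = (-0.0488)(0.8329) + (0.9988)(0.5534)(0.1045) = 0.01709,
so c = arccos(0.01709) = 1.55371 rad.
Distance = R·c = 23686.6 × 1.5537 ≈ 36802 km.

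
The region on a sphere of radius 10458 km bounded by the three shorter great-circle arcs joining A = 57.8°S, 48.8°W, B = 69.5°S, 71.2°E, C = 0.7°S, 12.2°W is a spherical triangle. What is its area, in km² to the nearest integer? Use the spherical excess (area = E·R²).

57581569 km²

Side lengths (central angles): a = 1.5191, b = 1.1173, c = 0.7964 rad; semiperimeter s = 1.7164.
By l'Huilier's theorem, tan(E/4) = √[tan(s/2) tan((s−a)/2) tan((s−b)/2) tan((s−c)/2)], giving spherical excess E = 0.5265 rad.
Area = E·R² = 0.5265 × (10458)² ≈ 57581569 km².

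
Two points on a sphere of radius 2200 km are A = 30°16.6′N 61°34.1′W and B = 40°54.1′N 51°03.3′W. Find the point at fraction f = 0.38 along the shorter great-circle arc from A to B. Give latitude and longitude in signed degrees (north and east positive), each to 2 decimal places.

34.42°, -57.90°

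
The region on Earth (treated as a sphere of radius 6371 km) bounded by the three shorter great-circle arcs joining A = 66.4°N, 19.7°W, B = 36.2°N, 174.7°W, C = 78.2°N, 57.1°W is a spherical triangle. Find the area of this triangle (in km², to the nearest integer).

889855 km²

Side lengths (central angles): a = 1.0453, b = 0.2764, c = 1.3198 rad; semiperimeter s = 1.3207.
By l'Huilier's theorem, tan(E/4) = √[tan(s/2) tan((s−a)/2) tan((s−b)/2) tan((s−c)/2)], giving spherical excess E = 0.0219 rad.
Area = E·R² = 0.0219 × (6371)² ≈ 889855 km².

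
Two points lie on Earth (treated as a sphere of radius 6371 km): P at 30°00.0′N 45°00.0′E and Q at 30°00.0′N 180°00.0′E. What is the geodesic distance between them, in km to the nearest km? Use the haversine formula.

Let φ₁ = 0.5236 rad, φ₂ = 0.5236 rad, and Δλ = 2.3562 rad.
Haversine: a = sin²(Δφ/2) + cos φ₁ cos φ₂ sin²(Δλ/2) = 0.0000 + (0.8660)(0.8660)(0.8536) = 0.64017.
Central angle c = 2·arcsin(√a) = 1.85493 rad.
Distance = R·c = 6371 × 1.8549 ≈ 11818 km.

11818 km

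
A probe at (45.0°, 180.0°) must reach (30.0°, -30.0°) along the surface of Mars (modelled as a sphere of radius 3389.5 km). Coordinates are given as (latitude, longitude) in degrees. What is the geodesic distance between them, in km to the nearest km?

5927 km

Let φ₁ = 0.7854 rad, φ₂ = 0.5236 rad, and Δλ = 2.6180 rad.
cos c = sin φ₁ sin φ₂ + cos φ₁ cos φ₂ cos Δλ = (0.7071)(0.5000) + (0.7071)(0.8660)(-0.8660) = -0.17678,
so c = arccos(-0.17678) = 1.74851 rad.
Distance = R·c = 3389.5 × 1.7485 ≈ 5927 km.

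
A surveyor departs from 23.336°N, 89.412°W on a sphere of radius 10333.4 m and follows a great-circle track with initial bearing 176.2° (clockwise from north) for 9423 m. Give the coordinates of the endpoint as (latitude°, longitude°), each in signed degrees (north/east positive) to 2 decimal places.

-28.81°, -85.98°

Angular distance δ = d/R = 9423/10333.4 = 0.91190 rad; initial bearing θ = 3.0753 rad.
sin φ₂ = sin φ₁ cos δ + cos φ₁ sin δ cos θ = (0.3961)(0.6122) + (0.9182)(0.7907)(-0.9978) = -0.4819, so φ₂ = -28.81°.
Δλ = atan2(sin θ sin δ cos φ₁, cos δ − sin φ₁ sin φ₂) = atan2(0.0481, 0.8031) = 3.428°.
λ₂ = -89.412° + 3.428° = -85.98°.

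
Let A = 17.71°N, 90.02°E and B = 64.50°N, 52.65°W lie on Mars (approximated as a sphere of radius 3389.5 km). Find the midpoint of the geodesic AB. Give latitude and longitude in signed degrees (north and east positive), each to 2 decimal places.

The central angle between A and B is δ = 1.6224 rad.
With f = 0.5, the slerp weights are sin((1−f)δ)/sin δ = 0.7261 and sin(fδ)/sin δ = 0.7261.
Weighted sum of the unit vectors: (0.7261)·(-0.0003,0.9526,0.3042) + (0.7261)·(0.2612,-0.3422,0.9026) = (0.1894, 0.4432, 0.8762).
Converting back: φ = atan2(z, √(x²+y²)) = 61.19°, λ = atan2(y, x) = 66.86°.

61.19°, 66.86°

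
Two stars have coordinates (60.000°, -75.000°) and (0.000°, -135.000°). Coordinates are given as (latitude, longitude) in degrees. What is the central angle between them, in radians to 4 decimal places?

Let φ₁ = 1.0472 rad, φ₂ = 0.0000 rad, and Δλ = -1.0472 rad.
cos c = sin φ₁ sin φ₂ + cos φ₁ cos φ₂ cos Δλ = (0.8660)(0.0000) + (0.5000)(1.0000)(0.5000) = 0.25000,
so c = arccos(0.25000) = 1.31812 rad.
So the angular separation is 1.3181 rad.

1.3181 rad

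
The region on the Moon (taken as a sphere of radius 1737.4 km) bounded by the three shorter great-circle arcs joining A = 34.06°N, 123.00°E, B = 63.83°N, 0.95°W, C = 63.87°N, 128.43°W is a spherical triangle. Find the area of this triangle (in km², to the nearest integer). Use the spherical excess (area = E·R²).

Side lengths (central angles): a = 0.8127, b = 1.1738, c = 1.2676 rad; semiperimeter s = 1.6270.
By l'Huilier's theorem, tan(E/4) = √[tan(s/2) tan((s−a)/2) tan((s−b)/2) tan((s−c)/2)], giving spherical excess E = 0.5495 rad.
Area = E·R² = 0.5495 × (1737.4)² ≈ 1658712 km².

1658712 km²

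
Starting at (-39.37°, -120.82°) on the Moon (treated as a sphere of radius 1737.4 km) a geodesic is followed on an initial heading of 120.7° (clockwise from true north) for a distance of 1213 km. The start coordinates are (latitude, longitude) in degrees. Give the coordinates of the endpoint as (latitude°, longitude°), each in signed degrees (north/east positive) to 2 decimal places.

-47.70°, -65.61°

Angular distance δ = d/R = 1213/1737.4 = 0.69817 rad; initial bearing θ = 2.1066 rad.
sin φ₂ = sin φ₁ cos δ + cos φ₁ sin δ cos θ = (-0.6343)(0.7660) + (0.7731)(0.6428)(-0.5105) = -0.7396, so φ₂ = -47.70°.
Δλ = atan2(sin θ sin δ cos φ₁, cos δ − sin φ₁ sin φ₂) = atan2(0.4273, 0.2969) = 55.210°.
λ₂ = -120.820° + 55.210° = -65.61°.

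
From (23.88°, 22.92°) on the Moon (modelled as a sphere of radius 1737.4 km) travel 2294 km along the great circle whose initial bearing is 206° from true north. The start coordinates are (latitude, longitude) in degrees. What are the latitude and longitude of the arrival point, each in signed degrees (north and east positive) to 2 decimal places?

-44.10°, -13.33°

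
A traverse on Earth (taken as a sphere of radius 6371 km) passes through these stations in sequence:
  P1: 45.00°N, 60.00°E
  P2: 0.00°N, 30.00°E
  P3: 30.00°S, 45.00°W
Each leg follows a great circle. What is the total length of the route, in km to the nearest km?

Leg P1→P2: central angle 0.9117 rad, distance 5808.7 km.
Leg P2→P3: central angle 1.3447 rad, distance 8567.3 km.
Total: 5808.7 + 8567.3 ≈ 14376 km.

14376 km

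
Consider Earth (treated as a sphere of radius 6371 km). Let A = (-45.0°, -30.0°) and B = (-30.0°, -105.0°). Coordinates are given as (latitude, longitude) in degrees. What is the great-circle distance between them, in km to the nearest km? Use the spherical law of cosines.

6583 km

In radians: φ₁ = -0.7854, φ₂ = -0.5236, Δλ = -75.000° = -1.3090 rad.
cos c = sin φ₁ sin φ₂ + cos φ₁ cos φ₂ cos Δλ = (-0.7071)(-0.5000) + (0.7071)(0.8660)(0.2588) = 0.51205,
so c = arccos(0.51205) = 1.03323 rad.
Distance = R·c = 6371 × 1.0332 ≈ 6583 km.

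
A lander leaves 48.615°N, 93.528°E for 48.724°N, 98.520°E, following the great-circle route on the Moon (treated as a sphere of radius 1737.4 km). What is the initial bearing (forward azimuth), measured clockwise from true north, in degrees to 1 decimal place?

86.2°

With φ₁ = 0.8485, φ₂ = 0.8504, Δλ = 0.0871 rad, the forward-azimuth formula gives
θ = atan2( sin Δλ cos φ₂ , cos φ₁ sin φ₂ − sin φ₁ cos φ₂ cos Δλ ) = atan2(0.0574, 0.0038) = 86.23°.
So the initial bearing is 86.2°.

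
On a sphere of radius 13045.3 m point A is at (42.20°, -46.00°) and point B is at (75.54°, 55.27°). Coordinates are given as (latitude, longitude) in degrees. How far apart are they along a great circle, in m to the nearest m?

In radians: φ₁ = 0.7365, φ₂ = 1.3184, Δλ = 101.270° = 1.7675 rad.
cos c = sin φ₁ sin φ₂ + cos φ₁ cos φ₂ cos Δλ = (0.6717)(0.9683) + (0.7408)(0.2497)(-0.1954) = 0.61429,
so c = arccos(0.61429) = 0.90931 rad.
Distance = R·c = 13045.3 × 0.9093 ≈ 11862 m.

11862 m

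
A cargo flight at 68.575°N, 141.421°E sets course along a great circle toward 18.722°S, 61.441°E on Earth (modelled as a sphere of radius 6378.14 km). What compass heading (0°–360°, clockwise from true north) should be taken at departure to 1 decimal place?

253.8°

Δλ = -79.980° = -1.3959 rad.
y = sin Δλ · cos φ₂ = (-0.9847)(0.9471) = -0.9326
x = cos φ₁ sin φ₂ − sin φ₁ cos φ₂ cos Δλ = (0.3653)(-0.3210) − (0.9309)(0.9471)(0.1740) = -0.2706
θ = atan2(y, x) = -106.18°; adding 360° gives 253.8°.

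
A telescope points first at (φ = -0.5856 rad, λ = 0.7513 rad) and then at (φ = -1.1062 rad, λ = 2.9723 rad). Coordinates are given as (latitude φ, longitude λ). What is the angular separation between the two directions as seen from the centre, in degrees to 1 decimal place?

Let φ₁ = -0.5856 rad, φ₂ = -1.1062 rad, and Δλ = 2.2210 rad.
cos c = sin φ₁ sin φ₂ + cos φ₁ cos φ₂ cos Δλ = (-0.5527)(-0.8940) + (0.8334)(0.4481)(-0.6053) = 0.26807,
so c = arccos(0.26807) = 1.29940 rad.
So the angular separation is 74.5°.

74.5°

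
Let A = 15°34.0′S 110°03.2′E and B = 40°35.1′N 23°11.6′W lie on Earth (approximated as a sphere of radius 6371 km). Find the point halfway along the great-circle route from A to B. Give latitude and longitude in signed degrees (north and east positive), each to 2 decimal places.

28.34°, 58.74°

Central angle δ = 2.3129 rad. Interpolating on the sphere with fraction f = 0.5:
P = [sin((1−f)δ)·A + sin(fδ)·B] / sin δ = 1.2419·A + 1.2419·B in Cartesian coordinates,
giving P = (0.4567, 0.7524, 0.4747), i.e. latitude 28.34°, longitude 58.74°.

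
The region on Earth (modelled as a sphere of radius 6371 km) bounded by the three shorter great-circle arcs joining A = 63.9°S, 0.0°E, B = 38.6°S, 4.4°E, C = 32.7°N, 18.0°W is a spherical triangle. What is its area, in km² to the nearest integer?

6664481 km²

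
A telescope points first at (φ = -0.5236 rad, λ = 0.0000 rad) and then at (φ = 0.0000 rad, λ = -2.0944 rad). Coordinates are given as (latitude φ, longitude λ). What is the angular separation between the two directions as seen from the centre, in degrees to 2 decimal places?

115.66°

With latitudes φ₁ = -30.000°, φ₂ = 0.000° and longitude difference Δλ = -120.000°:
Haversine: a = sin²(Δφ/2) + cos φ₁ cos φ₂ sin²(Δλ/2) = 0.0670 + (0.8660)(1.0000)(0.7500) = 0.71651.
Central angle c = 2·arcsin(√a) = 2.01863 rad.
So the angular separation is 115.66°.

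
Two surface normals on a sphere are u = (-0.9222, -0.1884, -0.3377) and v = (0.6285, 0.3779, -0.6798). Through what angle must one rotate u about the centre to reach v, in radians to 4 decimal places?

2.0056 rad

u·v = -0.4212; |u| = 1.0000, |v| = 1.0000.
cos θ = (u·v)/(|u||v|) = -0.4212, so θ = 2.0056 rad.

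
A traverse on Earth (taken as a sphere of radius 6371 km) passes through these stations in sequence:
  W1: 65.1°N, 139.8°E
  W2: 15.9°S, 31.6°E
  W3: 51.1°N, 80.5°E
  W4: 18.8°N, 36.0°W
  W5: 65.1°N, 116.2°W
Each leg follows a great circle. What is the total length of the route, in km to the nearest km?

39046 km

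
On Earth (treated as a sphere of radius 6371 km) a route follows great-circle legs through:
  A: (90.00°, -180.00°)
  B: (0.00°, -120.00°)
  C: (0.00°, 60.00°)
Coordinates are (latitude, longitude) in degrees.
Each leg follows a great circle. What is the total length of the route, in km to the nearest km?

Leg A→B: central angle 1.5708 rad, distance 10007.5 km.
Leg B→C: central angle 3.1416 rad, distance 20015.1 km.
Total: 10007.5 + 20015.1 ≈ 30023 km.

30023 km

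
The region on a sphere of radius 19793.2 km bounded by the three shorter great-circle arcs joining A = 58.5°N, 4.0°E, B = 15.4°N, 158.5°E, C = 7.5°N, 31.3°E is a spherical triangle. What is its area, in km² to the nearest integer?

Side lengths (central angles): a = 2.1451, b = 0.9623, c = 1.8011 rad; semiperimeter s = 2.4542.
By l'Huilier's theorem, tan(E/4) = √[tan(s/2) tan((s−a)/2) tan((s−b)/2) tan((s−c)/2)], giving spherical excess E = 1.4145 rad.
Area = E·R² = 1.4145 × (19793.2)² ≈ 554178196 km².

554178196 km²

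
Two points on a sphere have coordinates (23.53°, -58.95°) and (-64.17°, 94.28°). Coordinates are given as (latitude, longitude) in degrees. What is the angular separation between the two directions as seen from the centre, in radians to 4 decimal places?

2.3689 rad

With latitudes φ₁ = 23.530°, φ₂ = -64.170° and longitude difference Δλ = 153.230°:
Haversine: a = sin²(Δφ/2) + cos φ₁ cos φ₂ sin²(Δλ/2) = 0.4799 + (0.9169)(0.4357)(0.9464) = 0.85800.
Central angle c = 2·arcsin(√a) = 2.36885 rad.
So the angular separation is 2.3689 rad.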